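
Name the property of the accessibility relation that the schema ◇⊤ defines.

◇⊤ holds at w iff w has a successor, so frame-validity of ◇⊤ is exactly seriality. Equivalently via □p → ◇p:
Suppose □p→◇p is valid. At any x set V(p)=W. Then □p at x, so ◇p at x, so x has a successor.

Seriality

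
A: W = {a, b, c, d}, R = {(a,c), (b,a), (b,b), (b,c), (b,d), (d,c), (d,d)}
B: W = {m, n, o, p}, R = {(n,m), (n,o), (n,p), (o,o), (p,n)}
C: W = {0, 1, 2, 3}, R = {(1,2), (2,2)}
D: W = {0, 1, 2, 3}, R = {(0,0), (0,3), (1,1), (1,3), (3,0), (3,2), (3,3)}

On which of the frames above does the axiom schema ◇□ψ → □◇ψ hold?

C

The schema corresponds to convergence: ∀x ∀y ∀z (Rxy ∧ Rxz → ∃w (Ryw ∧ Rzw)).
A: fails — Rac and Rac but c and c have no common successor.
B: fails — Rno and Rnm but o and m have no common successor.
C: condition met.
D: fails — R32 and R32 but 2 and 2 have no common successor.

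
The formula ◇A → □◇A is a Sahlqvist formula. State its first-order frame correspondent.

the Euclidean property

Suppose ◇A→□◇A is valid. Take Rxy, Rxz and set V(A)={y}. Then ◇A at x, so □◇A at x, so ◇A at z, so some w with Rzw has A; w=y, i.e. Rzy. By symmetry of the argument, Ryz.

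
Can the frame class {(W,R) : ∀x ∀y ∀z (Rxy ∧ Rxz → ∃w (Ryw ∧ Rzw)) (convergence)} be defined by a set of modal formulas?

Yes, by ◇□r → □◇r

This is a Sahlqvist condition; the .2 axiom ◇□r → □◇r defines it.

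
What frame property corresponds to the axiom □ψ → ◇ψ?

Suppose □ψ→◇ψ is valid. At any x set V(ψ)=W. Then □ψ at x, so ◇ψ at x, so x has a successor.

Seriality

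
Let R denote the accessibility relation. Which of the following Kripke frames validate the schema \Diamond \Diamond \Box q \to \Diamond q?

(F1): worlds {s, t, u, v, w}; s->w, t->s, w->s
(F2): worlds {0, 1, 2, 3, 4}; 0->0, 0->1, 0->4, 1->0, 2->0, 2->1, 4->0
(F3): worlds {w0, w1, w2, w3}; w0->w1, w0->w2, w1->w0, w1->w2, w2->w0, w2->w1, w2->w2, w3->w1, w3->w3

(F1), (F2)

The schema corresponds to a generalized confluence (Geach) condition: \forall x \forall y (x R^2 y \to \exists w (yRw \wedge xRw)).
(F1): holds.
(F2): holds.
(F3): fails — w3R²w1 but no w with w1Rw and w3Rw.
Valid on: (F1), (F2).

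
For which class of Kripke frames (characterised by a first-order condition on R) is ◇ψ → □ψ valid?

Suppose ◇ψ→□ψ is valid. Take Rxy, Rxz and set V(ψ)={y}. Then ◇ψ at x, so □ψ at x, so ψ at z, i.e. z=y.

partial functionality: ∀x ∀y ∀z (Rxy ∧ Rxz → y = z)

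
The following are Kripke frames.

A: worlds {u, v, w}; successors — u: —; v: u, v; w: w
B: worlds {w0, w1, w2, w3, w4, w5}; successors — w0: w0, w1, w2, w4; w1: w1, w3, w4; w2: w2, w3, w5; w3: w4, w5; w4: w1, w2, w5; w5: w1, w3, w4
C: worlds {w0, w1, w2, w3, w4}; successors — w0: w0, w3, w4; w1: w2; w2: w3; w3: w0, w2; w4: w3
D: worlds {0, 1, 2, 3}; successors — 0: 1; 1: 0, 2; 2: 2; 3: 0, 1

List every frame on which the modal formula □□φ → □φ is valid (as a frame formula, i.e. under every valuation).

A, B

The schema corresponds to density: ∀x ∀y (Rxy → ∃z (Rxz ∧ Rzy)).
A: ✓.
B: ✓.
C: fails — Rw1w2 but no z with Rw1z and Rzw2.
D: fails — R10 but no z with R1z and Rz0.
Valid on: A, B.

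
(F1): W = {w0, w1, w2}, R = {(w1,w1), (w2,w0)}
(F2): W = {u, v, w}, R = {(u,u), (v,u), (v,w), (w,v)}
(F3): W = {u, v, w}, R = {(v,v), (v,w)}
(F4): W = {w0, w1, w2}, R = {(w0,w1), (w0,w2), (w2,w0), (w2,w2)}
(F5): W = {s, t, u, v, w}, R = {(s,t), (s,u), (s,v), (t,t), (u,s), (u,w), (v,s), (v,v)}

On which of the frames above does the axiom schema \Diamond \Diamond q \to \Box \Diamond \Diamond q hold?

The schema corresponds to a generalized confluence (Geach) condition: \forall x \forall y \forall z ((x R^2 y \wedge xRz) \to \exists w (y = w \wedge z R^2 w)).
(F1): condition met.
(F2): fails — vR²v, vRu but no t with v=t and uR²t.
(F3): fails — vR²v, vRw but no t with v=t and wR²t.
(F4): fails — w0R²w0, w0Rw1 but no w with w0=w and w1R²w.
(F5): fails — sR²s, sRt but no w* with s=w* and tR²w*.
Valid on: (F1).

(F1)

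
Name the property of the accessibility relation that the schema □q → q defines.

This is the T axiom.
It corresponds to reflexivity: ∀x Rxx.

reflexivity: ∀x Rxx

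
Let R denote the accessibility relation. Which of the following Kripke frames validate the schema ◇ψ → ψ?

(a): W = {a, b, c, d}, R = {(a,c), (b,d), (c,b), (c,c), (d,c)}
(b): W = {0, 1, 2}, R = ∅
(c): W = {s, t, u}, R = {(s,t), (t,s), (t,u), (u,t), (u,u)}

(b)

Frame correspondent (Sahlqvist): ∀x ∀y (xRy → ∃w (y = w ∧ x = w)) — i.e. a generalized confluence (Geach) condition.
(a): fails — aRc but c ≠ a.
(b): holds.
(c): fails — sRt but t ≠ s.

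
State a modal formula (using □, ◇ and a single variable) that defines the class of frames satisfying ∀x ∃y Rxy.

□r → ◇r

This is seriality; the standard corresponding axiom is D: □r → ◇r.
Suppose □r→◇r is valid. At any x set V(r)=W. Then □r at x, so ◇r at x, so x has a successor.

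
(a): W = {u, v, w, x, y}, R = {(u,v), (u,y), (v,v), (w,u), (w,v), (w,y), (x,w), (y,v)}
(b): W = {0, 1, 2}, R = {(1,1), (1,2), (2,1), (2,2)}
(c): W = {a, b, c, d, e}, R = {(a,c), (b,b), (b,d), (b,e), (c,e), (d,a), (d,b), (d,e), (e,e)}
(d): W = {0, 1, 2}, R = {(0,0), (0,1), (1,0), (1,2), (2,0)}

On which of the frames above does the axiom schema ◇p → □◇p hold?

The schema corresponds to the Euclidean property: ∀x ∀y ∀z (Rxy ∧ Rxz → Ryz).
(a): fails — Ruv and Ruy but not Rvy.
(b): satisfies the condition.
(c): fails — Rac and Rac but not Rcc.
(d): fails — R01 and R01 but not R11.

(b)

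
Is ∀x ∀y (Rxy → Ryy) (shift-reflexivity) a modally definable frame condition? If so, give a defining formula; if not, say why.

This is a Sahlqvist condition; the T□ axiom □(□p → p) defines it.
Suppose □(□p→p) is valid. Take Rxy and set V(p)={w : Ryw}. Then at y, □p holds; since □(□p→p) at x, □p→p at y, so p at y, i.e. Ryy.

Yes — defined by □(□p → p)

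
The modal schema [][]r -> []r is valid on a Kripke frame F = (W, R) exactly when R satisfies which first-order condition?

Suppose □□r→□r is valid. Take Rxy and set V(r)={w : xR²w}. Then □□r at x, so □r at x, so r at y, i.e. ∃z(Rxz∧Rzy).
Conversely, on a frame with density the schema holds at every world under every valuation.
Frame condition: forall x forall y (Rxy -> exists z (Rxz & Rzy)).

Density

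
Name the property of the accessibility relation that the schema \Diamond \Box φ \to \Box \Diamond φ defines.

Convergence

Suppose ◇□φ→□◇φ is valid. Take Rxy, Rxz and set V(φ)={w : Ryw}. Then □φ at y so ◇□φ at x, so □◇φ at x, so ◇φ at z, giving w with Rzw and Ryw.
Conversely, on a frame with convergence the schema holds at every world under every valuation.
So the correspondent is convergence.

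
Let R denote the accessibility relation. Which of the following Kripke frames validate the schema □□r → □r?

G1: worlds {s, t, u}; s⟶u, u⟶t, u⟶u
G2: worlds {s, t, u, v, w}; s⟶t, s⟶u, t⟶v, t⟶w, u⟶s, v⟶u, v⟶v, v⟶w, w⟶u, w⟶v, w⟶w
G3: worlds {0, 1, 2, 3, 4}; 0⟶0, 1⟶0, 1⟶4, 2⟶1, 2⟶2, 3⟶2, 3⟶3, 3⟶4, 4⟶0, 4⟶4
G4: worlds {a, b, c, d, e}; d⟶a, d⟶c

Frame correspondent (Sahlqvist): ∀x ∀y (Rxy → ∃z (Rxz ∧ Rzy)) — i.e. density.
G1: holds.
G2: fails — Rus but no z with Ruz and Rzs.
G3: holds.
G4: fails — Rda but no z with Rdz and Rza.

G1, G3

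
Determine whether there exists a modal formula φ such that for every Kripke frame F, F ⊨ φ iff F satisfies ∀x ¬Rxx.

Modal frame validity is preserved under surjective bounded morphisms.
The 2-cycle (worlds 0,1 with 0→1→0) is irreflexive, and the map sending every world to a single reflexive point • is a surjective bounded morphism (forth: every edge maps to (•,•); back: every world has a successor). So any modal formula valid on the 2-cycle is also valid on the reflexive point, which is not irreflexive.
So the class is not modally definable.

Not modally definable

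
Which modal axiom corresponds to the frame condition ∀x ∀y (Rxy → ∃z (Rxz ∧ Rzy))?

□□p → □p

The condition is density. The C4 schema □□p → □p defines it.
Suppose □□p→□p is valid. Take Rxy and set V(p)={w : xR²w}. Then □□p at x, so □p at x, so p at y, i.e. ∃z(Rxz∧Rzy).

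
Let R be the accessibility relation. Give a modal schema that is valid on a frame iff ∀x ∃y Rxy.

□q → ◇q

This is seriality; the standard corresponding axiom is D: □q → ◇q.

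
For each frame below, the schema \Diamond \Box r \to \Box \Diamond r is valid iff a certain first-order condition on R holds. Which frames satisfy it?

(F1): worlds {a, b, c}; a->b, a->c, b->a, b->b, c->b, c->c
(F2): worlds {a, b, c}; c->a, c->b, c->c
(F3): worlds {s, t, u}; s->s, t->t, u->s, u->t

This is the axiom for convergence; its first-order frame correspondent is \forall x \forall y \forall z (Rxy \wedge Rxz \to \exists w (Ryw \wedge Rzw)).
(F1): condition met.
(F2): fails — Rca and Rca but a and a have no common successor.
(F3): fails — Rus and Rut but s and t have no common successor.

(F1)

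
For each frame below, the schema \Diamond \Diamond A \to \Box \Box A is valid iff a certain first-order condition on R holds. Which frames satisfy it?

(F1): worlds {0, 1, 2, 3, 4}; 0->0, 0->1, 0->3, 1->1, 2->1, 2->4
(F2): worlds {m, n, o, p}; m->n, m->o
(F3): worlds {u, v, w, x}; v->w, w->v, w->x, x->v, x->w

The schema corresponds to a generalized confluence (Geach) condition: \forall x \forall y \forall z ((x R^2 y \wedge x R^2 z) \to \exists w (y = w \wedge z = w)).
(F1): fails — 0R²0, 0R²1 but 0 ≠ 1.
(F2): condition met.
(F3): fails — vR²v, vR²x but v ≠ x.

(F2)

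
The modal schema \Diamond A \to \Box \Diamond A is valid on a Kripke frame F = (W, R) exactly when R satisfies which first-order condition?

The Euclidean property

Suppose ◇A→□◇A is valid. Take Rxy, Rxz and set V(A)={y}. Then ◇A at x, so □◇A at x, so ◇A at z, so some w with Rzw has A; w=y, i.e. Rzy. By symmetry of the argument, Ryz.
Conversely, any frame satisfying \forall x \forall y \forall z (Rxy \wedge Rxz \to Ryz) validates the schema.
Frame condition: \forall x \forall y \forall z (Rxy \wedge Rxz \to Ryz).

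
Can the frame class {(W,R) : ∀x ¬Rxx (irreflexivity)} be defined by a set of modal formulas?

Any modally definable frame class is closed under surjective bounded morphisms.
The 2-cycle (worlds w0,w1 with w0→w1→w0) is irreflexive, and the map sending every world to a single reflexive point • is a surjective bounded morphism (forth: every edge maps to (•,•); back: every world has a successor). So any modal formula valid on the 2-cycle is also valid on the reflexive point, which is not irreflexive.
So the class is not modally definable.

No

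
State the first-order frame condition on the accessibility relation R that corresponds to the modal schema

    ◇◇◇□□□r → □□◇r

This is a Sahlqvist (Geach-type) schema ◇^3□^3r → □^2◇^1r.
Minimal-valuation argument: fix x; take any y with xR^3y and any z with xR^2z. Set V(r) to the set of worlds R-reachable from y in exactly 3 steps. Then □^3r holds at y, so the antecedent holds at x; validity forces ◇^1r at z, giving a w with zR^1w and yR^3w.
First-order correspondent: ∀x ∀y ∀z ((xR³y ∧ xR²z) → ∃w (yR³w ∧ zRw)).

∀x ∀y ∀z ((xR³y ∧ xR²z) → ∃w (yR³w ∧ zRw))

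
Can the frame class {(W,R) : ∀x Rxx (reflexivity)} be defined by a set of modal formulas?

Yes, by □p → p

Yes: it is reflexivity, defined by the T schema □p → p.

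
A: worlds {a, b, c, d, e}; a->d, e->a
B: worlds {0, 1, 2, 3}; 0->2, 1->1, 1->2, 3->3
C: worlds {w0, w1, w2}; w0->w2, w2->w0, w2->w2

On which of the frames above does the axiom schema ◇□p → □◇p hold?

The schema corresponds to convergence: ∀x ∀y ∀z (Rxy ∧ Rxz → ∃w (Ryw ∧ Rzw)).
A: fails — Rad and Rad but d and d have no common successor.
B: fails — R02 and R02 but 2 and 2 have no common successor.
C: condition met.

C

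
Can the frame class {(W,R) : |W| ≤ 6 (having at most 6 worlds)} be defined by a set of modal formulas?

Any modally definable frame class is closed under disjoint unions.
Any modal formula valid on each of 7 disjoint one-world frames is valid on their disjoint union (validity is preserved under disjoint unions). Each one-world frame has |W|=1≤6, but the union has |W|=7.
So the class is not modally definable.

Not definable by any modal formula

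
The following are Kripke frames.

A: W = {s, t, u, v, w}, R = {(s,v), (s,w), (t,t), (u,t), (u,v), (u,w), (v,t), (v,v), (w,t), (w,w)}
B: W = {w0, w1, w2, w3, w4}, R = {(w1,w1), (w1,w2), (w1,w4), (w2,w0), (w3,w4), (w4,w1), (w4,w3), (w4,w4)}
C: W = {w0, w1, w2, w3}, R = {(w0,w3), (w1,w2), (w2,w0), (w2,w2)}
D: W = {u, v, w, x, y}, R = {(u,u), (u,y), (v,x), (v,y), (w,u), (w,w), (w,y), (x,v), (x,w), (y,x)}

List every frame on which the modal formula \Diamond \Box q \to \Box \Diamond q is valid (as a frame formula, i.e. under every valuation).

Frame correspondent (Sahlqvist): \forall x \forall y \forall z (Rxy \wedge Rxz \to \exists w (Ryw \wedge Rzw)) — i.e. convergence.
A: ✓.
B: fails — Rw1w2 and Rw1w1 but w2 and w1 have no common successor.
C: fails — Rw0w3 and Rw0w3 but w3 and w3 have no common successor.
D: fails — Ruu and Ruy but u and y have no common successor.

A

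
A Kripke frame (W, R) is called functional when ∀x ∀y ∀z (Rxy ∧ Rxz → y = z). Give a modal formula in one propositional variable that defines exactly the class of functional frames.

This is partial functionality; the standard corresponding axiom is CD: ◇p → □p.

◇p → □p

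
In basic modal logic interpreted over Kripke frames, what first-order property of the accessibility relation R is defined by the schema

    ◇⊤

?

seriality

◇⊤ holds at w iff w has a successor, so frame-validity of ◇⊤ is exactly seriality. Equivalently via □A → ◇A:
Suppose □A→◇A is valid. At any x set V(A)=W. Then □A at x, so ◇A at x, so x has a successor.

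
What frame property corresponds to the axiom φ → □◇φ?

Suppose φ→□◇φ is valid. Take Rxy and set V(φ)={x}. Then φ at x, so □◇φ at x, so ◇φ at y, so some z with Ryz has φ; z=x, i.e. Ryx.
The converse is a direct semantic check.
So the correspondent is symmetry.

symmetry: ∀x ∀y (Rxy → Ryx)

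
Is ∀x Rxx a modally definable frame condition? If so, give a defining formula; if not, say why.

Yes, by □r → r

Yes: it is reflexivity, defined by the T schema □r → r.
Suppose □r→r is valid. At any x set V(r)={w : Rxw}. Then □r holds at x, so r holds at x, i.e. Rxx.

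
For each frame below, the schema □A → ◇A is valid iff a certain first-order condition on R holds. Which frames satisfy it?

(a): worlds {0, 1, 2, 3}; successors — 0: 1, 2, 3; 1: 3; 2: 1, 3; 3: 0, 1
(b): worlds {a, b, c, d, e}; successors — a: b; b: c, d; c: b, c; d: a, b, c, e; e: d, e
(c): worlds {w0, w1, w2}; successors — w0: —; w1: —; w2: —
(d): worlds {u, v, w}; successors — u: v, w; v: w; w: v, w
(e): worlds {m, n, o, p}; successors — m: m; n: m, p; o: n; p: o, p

The schema corresponds to seriality: ∀x ∃y Rxy.
(a): satisfies the condition.
(b): satisfies the condition.
(c): fails — world w0 has no successor.
(d): satisfies the condition.
(e): satisfies the condition.
Valid on: (a), (b), (d), (e).

(a), (b), (d), (e)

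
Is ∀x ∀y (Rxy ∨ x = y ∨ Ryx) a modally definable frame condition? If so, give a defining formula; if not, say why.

No

Any modally definable frame class is closed under disjoint unions.
Take 4 disjoint single-world reflexive frames: each is trivially connected, but their disjoint union has 4 worlds with no edge between distinct components, so it is not connected.
So the class is not modally definable.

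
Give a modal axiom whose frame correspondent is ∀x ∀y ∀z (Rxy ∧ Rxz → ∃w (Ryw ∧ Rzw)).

The condition is convergence. The .2 schema ◇□r → □◇r defines it.
Suppose ◇□r→□◇r is valid. Take Rxy, Rxz and set V(r)={w : Ryw}. Then □r at y so ◇□r at x, so □◇r at x, so ◇r at z, giving w with Rzw and Ryw.

◇□r → □◇r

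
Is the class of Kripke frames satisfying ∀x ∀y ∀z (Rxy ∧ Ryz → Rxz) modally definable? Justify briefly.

The condition is transitivity. A defining modal formula is □p → □□p.
Suppose □p→□□p is valid. Take Rxy, Ryz and set V(p)={w : Rxw}. Then □p at x, so □□p at x, so □p at y, so p at z, i.e. Rxz.

Yes, by □p → □□p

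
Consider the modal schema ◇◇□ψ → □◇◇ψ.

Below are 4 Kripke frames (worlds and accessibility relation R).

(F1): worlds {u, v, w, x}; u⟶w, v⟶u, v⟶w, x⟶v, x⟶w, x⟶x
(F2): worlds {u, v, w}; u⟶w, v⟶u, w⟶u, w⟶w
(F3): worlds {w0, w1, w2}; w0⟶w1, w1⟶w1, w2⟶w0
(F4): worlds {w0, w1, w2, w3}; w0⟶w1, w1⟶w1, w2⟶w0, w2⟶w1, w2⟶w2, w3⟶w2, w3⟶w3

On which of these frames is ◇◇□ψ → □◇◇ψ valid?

The schema corresponds to a generalized confluence (Geach) condition: ∀x ∀y ∀z ((xR²y ∧ xRz) → ∃w (yRw ∧ zR²w)).
(F1): fails — vR²w, vRu but no t with wRt and uR²t.
(F2): condition met.
(F3): condition met.
(F4): condition met.

(F2), (F3), (F4)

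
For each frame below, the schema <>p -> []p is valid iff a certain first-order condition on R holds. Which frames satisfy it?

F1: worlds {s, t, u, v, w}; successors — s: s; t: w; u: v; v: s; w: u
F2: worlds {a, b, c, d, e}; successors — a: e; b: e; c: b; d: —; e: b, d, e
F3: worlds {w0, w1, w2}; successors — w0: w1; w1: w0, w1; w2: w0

F1

The schema corresponds to partial functionality: forall x forall y forall z (Rxy & Rxz -> y = z).
F1: satisfies the condition.
F2: fails — e sees both b and d.
F3: fails — w1 sees both w0 and w1.
Valid on: F1.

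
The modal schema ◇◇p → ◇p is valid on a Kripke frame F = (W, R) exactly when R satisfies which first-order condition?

Transitivity

This is frame-equivalent to □p → □□p (substitute ¬p for p and contrapose).
Suppose □p→□□p is valid. Take Rxy, Ryz and set V(p)={w : Rxw}. Then □p at x, so □□p at x, so □p at y, so p at z, i.e. Rxz.
Conversely, any frame satisfying ∀x ∀y ∀z (Rxy ∧ Ryz → Rxz) validates the schema.
Frame condition: ∀x ∀y ∀z (Rxy ∧ Ryz → Rxz).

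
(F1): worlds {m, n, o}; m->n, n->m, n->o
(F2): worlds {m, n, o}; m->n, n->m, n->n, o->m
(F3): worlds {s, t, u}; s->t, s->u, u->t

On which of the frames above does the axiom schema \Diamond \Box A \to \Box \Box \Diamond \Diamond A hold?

(F2)

This is the axiom for a generalized confluence (Geach) condition; its first-order frame correspondent is \forall x \forall y \forall z ((xRy \wedge x R^2 z) \to \exists w (yRw \wedge z R^2 w)).
(F1): fails — mRn, mR²o but no w with nRw and oR²w.
(F2): satisfies the condition.
(F3): fails — sRt, sR²t but no w with tRw and tR²w.
Valid on: (F2).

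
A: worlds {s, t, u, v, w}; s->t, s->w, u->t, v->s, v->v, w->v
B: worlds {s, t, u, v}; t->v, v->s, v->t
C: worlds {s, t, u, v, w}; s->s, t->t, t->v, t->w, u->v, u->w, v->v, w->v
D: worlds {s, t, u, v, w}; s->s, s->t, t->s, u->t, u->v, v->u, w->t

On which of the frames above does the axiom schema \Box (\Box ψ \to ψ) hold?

none

This is the axiom for shift-reflexivity; its first-order frame correspondent is \forall x \forall y (Rxy \to Ryy).
A: fails — Rut but not Rtt.
B: fails — Rvt but not Rtt.
C: fails — Ruw but not Rww.
D: fails — Ruv but not Rvv.
Valid on no frame.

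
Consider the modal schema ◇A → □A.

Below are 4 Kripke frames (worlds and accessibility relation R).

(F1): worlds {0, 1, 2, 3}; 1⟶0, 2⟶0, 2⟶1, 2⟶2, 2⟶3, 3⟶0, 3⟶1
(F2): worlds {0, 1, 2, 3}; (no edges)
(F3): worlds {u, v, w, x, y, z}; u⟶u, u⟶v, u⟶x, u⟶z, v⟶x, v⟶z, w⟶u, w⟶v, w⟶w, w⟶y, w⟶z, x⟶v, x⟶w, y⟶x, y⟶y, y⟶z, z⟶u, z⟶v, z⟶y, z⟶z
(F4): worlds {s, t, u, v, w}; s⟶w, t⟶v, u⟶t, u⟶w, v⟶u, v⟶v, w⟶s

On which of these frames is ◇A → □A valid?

The schema corresponds to partial functionality: ∀x ∀y ∀z (Rxy ∧ Rxz → y = z).
(F1): fails — 2 sees both 0 and 1.
(F2): satisfies the condition.
(F3): fails — u sees both u and v.
(F4): fails — u sees both t and w.
Valid on: (F2).

(F2)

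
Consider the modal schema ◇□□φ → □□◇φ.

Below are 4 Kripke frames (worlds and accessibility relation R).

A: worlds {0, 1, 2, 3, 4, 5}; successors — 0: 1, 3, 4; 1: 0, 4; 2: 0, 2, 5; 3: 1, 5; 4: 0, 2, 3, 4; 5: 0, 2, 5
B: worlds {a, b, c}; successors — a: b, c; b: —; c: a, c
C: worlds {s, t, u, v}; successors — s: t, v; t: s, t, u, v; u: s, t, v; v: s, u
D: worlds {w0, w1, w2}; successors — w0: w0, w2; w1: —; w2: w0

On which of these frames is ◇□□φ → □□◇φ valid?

A, C, D

The schema corresponds to a generalized confluence (Geach) condition: ∀x ∀y ∀z ((xRy ∧ xR²z) → ∃w (yR²w ∧ zRw)).
A: holds.
B: fails — aRb, aR²a but no w with bR²w and aRw.
C: holds.
D: holds.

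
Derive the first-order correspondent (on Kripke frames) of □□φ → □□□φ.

This is a Sahlqvist (Geach-type) schema ◇^0□^2φ → □^3◇^0φ.
First-order correspondent: ∀x ∀z (xR³z → ∃w (xR²w ∧ z = w)).

∀x ∀z (xR³z → ∃w (xR²w ∧ z = w))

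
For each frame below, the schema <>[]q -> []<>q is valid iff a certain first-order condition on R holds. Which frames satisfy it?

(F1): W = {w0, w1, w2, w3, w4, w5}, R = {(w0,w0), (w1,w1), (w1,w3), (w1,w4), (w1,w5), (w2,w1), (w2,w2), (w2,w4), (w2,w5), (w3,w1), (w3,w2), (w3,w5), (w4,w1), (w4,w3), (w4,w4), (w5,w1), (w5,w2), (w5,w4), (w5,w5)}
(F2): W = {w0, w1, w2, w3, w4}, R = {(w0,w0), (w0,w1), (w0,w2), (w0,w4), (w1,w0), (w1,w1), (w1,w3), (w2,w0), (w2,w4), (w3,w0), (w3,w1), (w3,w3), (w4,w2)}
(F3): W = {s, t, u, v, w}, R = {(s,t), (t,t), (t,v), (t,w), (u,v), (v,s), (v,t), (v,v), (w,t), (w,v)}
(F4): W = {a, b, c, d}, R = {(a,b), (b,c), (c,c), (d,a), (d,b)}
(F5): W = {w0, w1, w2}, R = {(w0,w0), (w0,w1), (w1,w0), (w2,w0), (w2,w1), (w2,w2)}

(F1), (F3), (F5)

This is the axiom for convergence; its first-order frame correspondent is forall x forall y forall z (Rxy & Rxz -> exists w (Ryw & Rzw)).
(F1): holds.
(F2): fails — Rw0w4 and Rw0w1 but w4 and w1 have no common successor.
(F3): holds.
(F4): fails — Rdb and Rda but b and a have no common successor.
(F5): holds.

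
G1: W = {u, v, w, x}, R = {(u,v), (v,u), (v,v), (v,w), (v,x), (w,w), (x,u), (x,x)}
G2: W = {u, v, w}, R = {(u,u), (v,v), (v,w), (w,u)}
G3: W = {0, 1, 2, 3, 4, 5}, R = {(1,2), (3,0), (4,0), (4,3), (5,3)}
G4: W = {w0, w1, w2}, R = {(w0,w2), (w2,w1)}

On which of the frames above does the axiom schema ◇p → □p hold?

This is the axiom for partial functionality; its first-order frame correspondent is ∀x ∀y ∀z (Rxy ∧ Rxz → y = z).
G1: fails — v sees both u and v.
G2: fails — v sees both v and w.
G3: fails — 4 sees both 0 and 3.
G4: satisfies the condition.

G4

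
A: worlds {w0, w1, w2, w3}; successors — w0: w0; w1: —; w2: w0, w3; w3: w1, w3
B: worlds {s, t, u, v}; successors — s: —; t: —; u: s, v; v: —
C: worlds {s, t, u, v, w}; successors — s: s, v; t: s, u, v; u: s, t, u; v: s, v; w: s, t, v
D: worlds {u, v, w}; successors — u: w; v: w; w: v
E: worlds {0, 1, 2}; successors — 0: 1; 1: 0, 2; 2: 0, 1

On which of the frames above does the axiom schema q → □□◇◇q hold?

Frame correspondent (Sahlqvist): ∀x ∀z (xR²z → ∃w (x = w ∧ zR²w)) — i.e. a generalized confluence (Geach) condition.
A: fails — w2R²w0 but no w with w2=w and w0R²w.
B: ✓.
C: fails — tR²s but no w* with t=w* and sR²w*.
D: fails — uR²v but no t with u=t and vR²t.
E: fails — 1R²0 but no w with 1=w and 0R²w.

B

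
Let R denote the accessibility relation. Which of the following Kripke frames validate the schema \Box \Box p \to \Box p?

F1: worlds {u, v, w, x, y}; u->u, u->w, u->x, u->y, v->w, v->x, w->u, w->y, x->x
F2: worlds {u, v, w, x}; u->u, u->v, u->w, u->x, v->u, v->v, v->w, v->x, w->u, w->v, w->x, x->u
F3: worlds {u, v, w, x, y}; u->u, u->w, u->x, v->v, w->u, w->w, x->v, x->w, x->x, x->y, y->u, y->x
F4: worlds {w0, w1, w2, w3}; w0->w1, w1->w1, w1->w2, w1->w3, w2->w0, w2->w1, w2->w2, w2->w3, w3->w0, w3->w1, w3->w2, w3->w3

The schema corresponds to density: \forall x \forall y (Rxy \to \exists z (Rxz \wedge Rzy)).
F1: fails — Rvw but no z with Rvz and Rzw.
F2: satisfies the condition.
F3: satisfies the condition.
F4: satisfies the condition.
Valid on: F2, F3, F4.

F2, F3, F4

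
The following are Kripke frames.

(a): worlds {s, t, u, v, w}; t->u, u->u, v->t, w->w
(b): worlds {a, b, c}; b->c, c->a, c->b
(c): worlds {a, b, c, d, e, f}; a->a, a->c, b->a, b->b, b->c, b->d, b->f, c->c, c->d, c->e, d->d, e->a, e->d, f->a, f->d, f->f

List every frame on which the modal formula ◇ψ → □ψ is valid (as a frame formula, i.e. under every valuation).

This is the axiom for partial functionality; its first-order frame correspondent is ∀x ∀y ∀z (Rxy ∧ Rxz → y = z).
(a): ✓.
(b): fails — c sees both a and b.
(c): fails — a sees both a and c.

(a)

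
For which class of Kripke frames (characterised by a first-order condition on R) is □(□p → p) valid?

Suppose □(□p→p) is valid. Take Rxy and set V(p)={w : Ryw}. Then at y, □p holds; since □(□p→p) at x, □p→p at y, so p at y, i.e. Ryy.

shift-reflexivity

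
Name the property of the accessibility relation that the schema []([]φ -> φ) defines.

Suppose □(□φ→φ) is valid. Take Rxy and set V(φ)={w : Ryw}. Then at y, □φ holds; since □(□φ→φ) at x, □φ→φ at y, so φ at y, i.e. Ryy.

Shift-reflexivity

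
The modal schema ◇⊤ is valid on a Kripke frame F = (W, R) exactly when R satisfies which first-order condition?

seriality

◇⊤ holds at w iff w has a successor, so frame-validity of ◇⊤ is exactly seriality. Equivalently via □ψ → ◇ψ:
Suppose □ψ→◇ψ is valid. At any x set V(ψ)=W. Then □ψ at x, so ◇ψ at x, so x has a successor.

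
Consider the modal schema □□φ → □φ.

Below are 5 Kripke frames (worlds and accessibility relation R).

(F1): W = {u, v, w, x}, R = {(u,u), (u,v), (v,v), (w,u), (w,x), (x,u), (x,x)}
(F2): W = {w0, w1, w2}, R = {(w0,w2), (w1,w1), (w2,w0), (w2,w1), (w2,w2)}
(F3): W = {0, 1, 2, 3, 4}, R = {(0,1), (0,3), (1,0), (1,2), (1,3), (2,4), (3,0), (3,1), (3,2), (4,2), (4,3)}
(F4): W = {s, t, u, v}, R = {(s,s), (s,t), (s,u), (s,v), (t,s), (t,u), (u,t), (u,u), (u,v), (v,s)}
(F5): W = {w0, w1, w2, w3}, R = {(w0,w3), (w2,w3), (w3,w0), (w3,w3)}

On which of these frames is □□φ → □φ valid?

This is the axiom for density; its first-order frame correspondent is ∀x ∀y (Rxy → ∃z (Rxz ∧ Rzy)).
(F1): condition met.
(F2): condition met.
(F3): fails — R43 but no z with R4z and Rz3.
(F4): condition met.
(F5): condition met.
Valid on: (F1), (F2), (F4), (F5).

(F1), (F2), (F4), (F5)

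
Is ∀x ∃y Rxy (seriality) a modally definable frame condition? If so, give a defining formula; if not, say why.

Yes: it is seriality, defined by the D schema □q → ◇q.

Definable; □q → ◇q defines it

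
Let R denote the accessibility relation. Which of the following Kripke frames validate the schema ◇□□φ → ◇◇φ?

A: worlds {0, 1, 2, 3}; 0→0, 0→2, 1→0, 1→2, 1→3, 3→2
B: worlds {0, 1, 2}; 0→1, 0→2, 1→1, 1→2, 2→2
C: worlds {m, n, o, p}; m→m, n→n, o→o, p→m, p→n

This is the axiom for a generalized confluence (Geach) condition; its first-order frame correspondent is ∀x ∀y (xRy → ∃w (yR²w ∧ xR²w)).
A: fails — 0R2 but no w with 2R²w and 0R²w.
B: ✓.
C: ✓.

B, C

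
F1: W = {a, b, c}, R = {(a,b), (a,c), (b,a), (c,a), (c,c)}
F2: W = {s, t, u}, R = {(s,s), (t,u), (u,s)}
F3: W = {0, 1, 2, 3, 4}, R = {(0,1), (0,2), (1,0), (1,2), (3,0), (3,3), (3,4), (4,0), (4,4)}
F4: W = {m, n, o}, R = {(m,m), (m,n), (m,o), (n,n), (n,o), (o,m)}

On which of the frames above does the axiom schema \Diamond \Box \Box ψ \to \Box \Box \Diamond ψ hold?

Frame correspondent (Sahlqvist): \forall x \forall y \forall z ((xRy \wedge x R^2 z) \to \exists w (y R^2 w \wedge zRw)) — i.e. a generalized confluence (Geach) condition.
F1: condition met.
F2: condition met.
F3: fails — 0R1, 0R²2 but no w with 1R²w and 2Rw.
F4: condition met.

F1, F2, F4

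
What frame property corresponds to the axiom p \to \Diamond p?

Replacing p by ¬p and contraposing gives the equivalent schema □p → p.
Suppose □p→p is valid. At any x set V(p)={w : Rxw}. Then □p holds at x, so p holds at x, i.e. Rxx.

reflexivity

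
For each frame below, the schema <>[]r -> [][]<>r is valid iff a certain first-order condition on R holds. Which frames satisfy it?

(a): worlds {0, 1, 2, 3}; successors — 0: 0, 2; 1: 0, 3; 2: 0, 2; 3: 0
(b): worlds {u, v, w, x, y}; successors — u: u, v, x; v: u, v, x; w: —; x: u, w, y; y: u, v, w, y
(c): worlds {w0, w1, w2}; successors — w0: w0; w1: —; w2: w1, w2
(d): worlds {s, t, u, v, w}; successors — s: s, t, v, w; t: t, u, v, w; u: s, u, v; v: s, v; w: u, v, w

The schema corresponds to a generalized confluence (Geach) condition: forall x forall y forall z ((xRy & x R^2 z) -> exists w (yRw & zRw)).
(a): ✓.
(b): fails — uRu, uR²w but no t with uRt and wRt.
(c): fails — w2Rw1, w2R²w1 but no w with w1Rw and w1Rw.
(d): ✓.

(a), (d)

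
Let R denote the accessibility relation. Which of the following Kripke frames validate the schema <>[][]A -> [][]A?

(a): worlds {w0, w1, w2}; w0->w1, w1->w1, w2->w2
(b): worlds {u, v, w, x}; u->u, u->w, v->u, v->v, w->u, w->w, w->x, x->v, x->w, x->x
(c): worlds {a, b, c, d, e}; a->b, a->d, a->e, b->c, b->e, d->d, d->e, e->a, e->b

(a)

This is the axiom for a generalized confluence (Geach) condition; its first-order frame correspondent is forall x forall y forall z ((xRy & x R^2 z) -> exists w (y R^2 w & z = w)).
(a): holds.
(b): fails — vRu, vR²v but no t with uR²t and v=t.
(c): fails — aRb, aR²c but no w with bR²w and c=w.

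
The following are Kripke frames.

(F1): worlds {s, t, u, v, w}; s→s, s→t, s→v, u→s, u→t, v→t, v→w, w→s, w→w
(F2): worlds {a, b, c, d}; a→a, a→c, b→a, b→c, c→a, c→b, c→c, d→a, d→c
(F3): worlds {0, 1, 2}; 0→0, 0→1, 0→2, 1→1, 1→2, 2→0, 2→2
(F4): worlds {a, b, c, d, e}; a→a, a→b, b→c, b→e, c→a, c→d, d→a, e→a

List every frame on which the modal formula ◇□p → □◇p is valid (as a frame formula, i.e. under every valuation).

(F2), (F3)

This is the axiom for convergence; its first-order frame correspondent is ∀x ∀y ∀z (Rxy ∧ Rxz → ∃w (Ryw ∧ Rzw)).
(F1): fails — Rsv and Rst but v and t have no common successor.
(F2): holds.
(F3): holds.
(F4): fails — Rab and Raa but b and a have no common successor.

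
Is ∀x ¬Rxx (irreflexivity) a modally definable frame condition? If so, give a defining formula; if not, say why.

No

If a class were modally definable it would be closed under surjective bounded morphisms (Goldblatt–Thomason).
The 2-cycle (worlds s,t with s→t→s) is irreflexive, and the map sending every world to a single reflexive point • is a surjective bounded morphism (forth: every edge maps to (•,•); back: every world has a successor). So any modal formula valid on the 2-cycle is also valid on the reflexive point, which is not irreflexive.
So no modal formula (or set of formulas) defines exactly the irreflexive frames.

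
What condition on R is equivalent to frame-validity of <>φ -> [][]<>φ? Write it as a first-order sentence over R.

This is a Sahlqvist (Geach-type) schema ◇^1□^0φ → □^2◇^1φ.
First-order correspondent: forall x forall y forall z ((xRy & x R^2 z) -> exists w (y = w & zRw)).

forall x forall y forall z ((xRy & x R^2 z) -> exists w (y = w & zRw))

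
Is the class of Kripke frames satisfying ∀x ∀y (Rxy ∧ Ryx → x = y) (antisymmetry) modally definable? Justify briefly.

Modal frame validity is preserved under surjective bounded morphisms.
The 4-cycle (worlds 0,1,2,3 with 0→1→2→3→0) is antisymmetric. Sending even-indexed worlds to • and odd-indexed worlds to ∘ is a surjective bounded morphism onto the two-world frame with •↔∘, which is not antisymmetric.
So no modal formula (or set of formulas) defines exactly the antisymmetric frames.

No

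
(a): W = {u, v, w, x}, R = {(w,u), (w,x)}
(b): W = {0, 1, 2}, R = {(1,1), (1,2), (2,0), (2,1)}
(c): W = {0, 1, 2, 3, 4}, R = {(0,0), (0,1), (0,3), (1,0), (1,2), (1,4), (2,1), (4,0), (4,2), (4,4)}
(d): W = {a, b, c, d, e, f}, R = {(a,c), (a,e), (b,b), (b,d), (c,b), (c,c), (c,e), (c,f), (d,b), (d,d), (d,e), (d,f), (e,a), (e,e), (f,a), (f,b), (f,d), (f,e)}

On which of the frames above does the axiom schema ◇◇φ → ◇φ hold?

Frame correspondent (Sahlqvist): ∀x ∀y ∀z (Rxy ∧ Ryz → Rxz) — i.e. transitivity.
(a): condition met.
(b): fails — R12 and R20 but not R10.
(c): fails — R10 and R01 but not R11.
(d): fails — Rde and Rea but not Rda.
Valid on: (a).

(a)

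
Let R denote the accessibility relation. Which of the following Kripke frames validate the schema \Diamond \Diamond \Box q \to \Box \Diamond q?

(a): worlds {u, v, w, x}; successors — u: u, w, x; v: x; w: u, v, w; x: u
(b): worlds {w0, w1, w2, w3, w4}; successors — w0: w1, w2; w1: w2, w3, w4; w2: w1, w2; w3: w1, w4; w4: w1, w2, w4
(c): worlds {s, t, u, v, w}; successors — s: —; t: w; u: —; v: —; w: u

(b)

The schema corresponds to a generalized confluence (Geach) condition: \forall x \forall y \forall z ((x R^2 y \wedge xRz) \to \exists w (yRw \wedge zRw)).
(a): fails — uR²v, uRw but no t with vRt and wRt.
(b): ✓.
(c): fails — tR²u, tRw but no w* with uRw* and wRw*.
Valid on: (b).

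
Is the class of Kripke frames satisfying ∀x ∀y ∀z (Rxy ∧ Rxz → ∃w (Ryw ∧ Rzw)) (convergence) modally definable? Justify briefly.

Yes, by ◇□q → □◇q

This is a Sahlqvist condition; the .2 axiom ◇□q → □◇q defines it.
Suppose ◇□q→□◇q is valid. Take Rxy, Rxz and set V(q)={w : Ryw}. Then □q at y so ◇□q at x, so □◇q at x, so ◇q at z, giving w with Rzw and Ryw.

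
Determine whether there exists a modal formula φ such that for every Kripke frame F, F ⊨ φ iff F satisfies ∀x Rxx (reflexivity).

This is a Sahlqvist condition; the T axiom □p → p defines it.
Suppose □p→p is valid. At any x set V(p)={w : Rxw}. Then □p holds at x, so p holds at x, i.e. Rxx.

Yes, by □p → p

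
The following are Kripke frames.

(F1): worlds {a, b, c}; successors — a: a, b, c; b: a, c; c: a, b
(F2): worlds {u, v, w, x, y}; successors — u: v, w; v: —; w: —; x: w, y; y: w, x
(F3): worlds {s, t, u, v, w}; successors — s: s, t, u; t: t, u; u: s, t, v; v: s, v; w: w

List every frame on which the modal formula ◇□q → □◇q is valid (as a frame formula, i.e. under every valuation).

The schema corresponds to convergence: ∀x ∀y ∀z (Rxy ∧ Rxz → ∃w (Ryw ∧ Rzw)).
(F1): condition met.
(F2): fails — Ruv and Ruv but v and v have no common successor.
(F3): fails — Ruv and Rut but v and t have no common successor.

(F1)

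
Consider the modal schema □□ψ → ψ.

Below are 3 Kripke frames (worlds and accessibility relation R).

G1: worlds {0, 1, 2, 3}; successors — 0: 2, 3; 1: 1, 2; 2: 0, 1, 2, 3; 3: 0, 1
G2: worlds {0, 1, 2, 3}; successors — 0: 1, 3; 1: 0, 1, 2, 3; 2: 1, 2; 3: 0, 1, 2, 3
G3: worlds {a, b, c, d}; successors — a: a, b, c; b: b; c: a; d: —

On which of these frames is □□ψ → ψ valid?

Frame correspondent (Sahlqvist): ∀x ∃w (xR²w ∧ x = w) — i.e. a generalized confluence (Geach) condition.
G1: ✓.
G2: ✓.
G3: fails — at d but no w with dR²w and d=w.

G1, G2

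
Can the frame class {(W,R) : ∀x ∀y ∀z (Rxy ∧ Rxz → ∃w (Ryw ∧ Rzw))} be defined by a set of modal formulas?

Yes — defined by ◇□q → □◇q

Yes: it is convergence, defined by the .2 schema ◇□q → □◇q.
Suppose ◇□q→□◇q is valid. Take Rxy, Rxz and set V(q)={w : Ryw}. Then □q at y so ◇□q at x, so □◇q at x, so ◇q at z, giving w with Rzw and Ryw.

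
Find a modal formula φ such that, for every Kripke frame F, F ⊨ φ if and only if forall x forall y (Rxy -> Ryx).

q → □◇q

This is symmetry; the standard corresponding axiom is B: q → □◇q.
Suppose q→□◇q is valid. Take Rxy and set V(q)={x}. Then q at x, so □◇q at x, so ◇q at y, so some z with Ryz has q; z=x, i.e. Ryx.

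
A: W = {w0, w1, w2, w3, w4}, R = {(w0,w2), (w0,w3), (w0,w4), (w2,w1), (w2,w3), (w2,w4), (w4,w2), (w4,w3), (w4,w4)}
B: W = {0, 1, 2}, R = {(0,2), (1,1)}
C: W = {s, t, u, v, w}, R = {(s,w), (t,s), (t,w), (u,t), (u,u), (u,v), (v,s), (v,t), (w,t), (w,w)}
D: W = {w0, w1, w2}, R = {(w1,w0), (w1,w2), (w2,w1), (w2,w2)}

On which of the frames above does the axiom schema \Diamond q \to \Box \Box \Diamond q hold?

This is the axiom for a generalized confluence (Geach) condition; its first-order frame correspondent is \forall x \forall y \forall z ((xRy \wedge x R^2 z) \to \exists w (y = w \wedge zRw)).
A: fails — w0Rw2, w0R²w1 but no w with w2=w and w1Rw.
B: satisfies the condition.
C: fails — tRs, tR²w but no w* with s=w* and wRw*.
D: fails — w1Rw0, w1R²w2 but no w with w0=w and w2Rw.
Valid on: B.

B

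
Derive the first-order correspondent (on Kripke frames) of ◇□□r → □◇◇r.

∀x ∀y ∀z ((xRy ∧ xRz) → ∃w (yR²w ∧ zR²w))

This is a Sahlqvist (Geach-type) schema ◇^1□^2r → □^1◇^2r.
First-order correspondent: ∀x ∀y ∀z ((xRy ∧ xRz) → ∃w (yR²w ∧ zR²w)).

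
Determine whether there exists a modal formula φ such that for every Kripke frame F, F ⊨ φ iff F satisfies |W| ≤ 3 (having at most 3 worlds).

Modal frame validity is preserved under disjoint unions.
Any modal formula valid on each of 4 disjoint one-world frames is valid on their disjoint union (validity is preserved under disjoint unions). Each one-world frame has |W|=1≤3, but the union has |W|=4.
Hence having at most 3 worlds is not modally definable.

Not definable by any modal formula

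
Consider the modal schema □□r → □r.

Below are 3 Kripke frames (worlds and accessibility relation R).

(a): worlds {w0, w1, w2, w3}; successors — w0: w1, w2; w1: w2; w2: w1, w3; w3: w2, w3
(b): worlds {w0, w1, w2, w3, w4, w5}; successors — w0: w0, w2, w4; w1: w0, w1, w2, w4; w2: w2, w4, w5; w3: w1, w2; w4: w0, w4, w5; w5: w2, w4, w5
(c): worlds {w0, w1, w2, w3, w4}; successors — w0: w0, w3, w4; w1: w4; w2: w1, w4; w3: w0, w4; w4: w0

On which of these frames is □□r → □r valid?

(b)

The schema corresponds to density: ∀x ∀y (Rxy → ∃z (Rxz ∧ Rzy)).
(a): fails — Rw1w2 but no z with Rw1z and Rzw2.
(b): ✓.
(c): fails — Rw2w1 but no z with Rw2z and Rzw1.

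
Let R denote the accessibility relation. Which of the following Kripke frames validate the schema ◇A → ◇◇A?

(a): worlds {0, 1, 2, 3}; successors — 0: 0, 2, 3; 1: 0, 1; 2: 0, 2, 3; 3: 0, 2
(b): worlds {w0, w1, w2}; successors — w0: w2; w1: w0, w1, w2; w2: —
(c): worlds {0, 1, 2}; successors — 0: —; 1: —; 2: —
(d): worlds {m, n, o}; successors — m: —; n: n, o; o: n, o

This is the axiom for a generalized confluence (Geach) condition; its first-order frame correspondent is ∀x ∀y (xRy → ∃w (y = w ∧ xR²w)).
(a): holds.
(b): fails — w0Rw2 but no w with w2=w and w0R²w.
(c): holds.
(d): holds.

(a), (c), (d)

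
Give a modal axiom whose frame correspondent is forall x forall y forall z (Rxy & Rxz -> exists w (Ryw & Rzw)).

The condition is convergence. The .2 schema ◇□p → □◇p defines it.

◇□p → □◇p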